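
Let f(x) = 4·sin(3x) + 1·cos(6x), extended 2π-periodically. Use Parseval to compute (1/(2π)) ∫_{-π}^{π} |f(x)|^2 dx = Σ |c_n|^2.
Σ |c_n|^2 = 17/2

Expand |f|^2 and use orthogonality of {sin(nx), cos(mx)} on [-π, π]:
  ∫_{-π}^{π} sin(nx)^2 dx = π, ∫ cos(mx)^2 dx = π, and cross terms integrate to 0.
So ∫_{-π}^{π} f(x)^2 dx = 4^2 · π + 1^2 · π = (16 + 1)π.
Divide by 2π: (16 + 1)/2 = 17/2.
By Parseval, this equals Σ |c_n|^2.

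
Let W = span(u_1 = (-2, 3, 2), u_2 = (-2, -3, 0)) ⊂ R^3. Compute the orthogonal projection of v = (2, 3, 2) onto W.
proj_W(v) = (62/49, 171/49, 26/49)

Set up U = [u_1 | ... | u_2] ∈ R^(3×2). The projector onto W = col(U) is P = U (U^T U)^(-1) U^T.
Compute U^T U =
  [17, -5]
  [-5, 13],
and U^T v = (9, -13).
Solve U^T U · c = U^T v for the coefficients: c = (13/49, -44/49). The projection is proj_W(v) = U c.
Check: (v - proj_W(v)) · u_1 = 0  (should be 0).
Check: (v - proj_W(v)) · u_2 = 0  (should be 0).
Result: proj_W(v) = (62/49, 171/49, 26/49).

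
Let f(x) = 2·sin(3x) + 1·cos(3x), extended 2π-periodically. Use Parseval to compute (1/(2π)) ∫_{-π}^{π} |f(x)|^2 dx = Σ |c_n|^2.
Σ |c_n|^2 = 5/2

Expand |f|^2 and use orthogonality of {sin(nx), cos(mx)} on [-π, π]:
  ∫_{-π}^{π} sin(nx)^2 dx = π, ∫ cos(mx)^2 dx = π, and cross terms integrate to 0.
So ∫_{-π}^{π} f(x)^2 dx = 2^2 · π + 1^2 · π = (4 + 1)π.
Divide by 2π: (4 + 1)/2 = 5/2.
By Parseval, this equals Σ |c_n|^2.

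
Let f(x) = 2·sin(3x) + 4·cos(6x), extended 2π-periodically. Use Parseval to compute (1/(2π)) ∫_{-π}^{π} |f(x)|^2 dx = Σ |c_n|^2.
Σ |c_n|^2 = 10

Expand |f|^2 and use orthogonality of {sin(nx), cos(mx)} on [-π, π]:
  ∫_{-π}^{π} sin(nx)^2 dx = π, ∫ cos(mx)^2 dx = π, and cross terms integrate to 0.
So ∫_{-π}^{π} f(x)^2 dx = 2^2 · π + 4^2 · π = (4 + 16)π.
Divide by 2π: (4 + 16)/2 = 10.
By Parseval, this equals Σ |c_n|^2.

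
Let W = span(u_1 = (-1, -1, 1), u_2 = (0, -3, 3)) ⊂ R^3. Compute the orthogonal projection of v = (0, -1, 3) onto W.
proj_W(v) = (0, -2, 2)

Set up U = [u_1 | ... | u_2] ∈ R^(3×2). The projector onto W = col(U) is P = U (U^T U)^(-1) U^T.
Compute U^T U =
  [3, 6]
  [6, 18],
and U^T v = (4, 12).
Solve U^T U · c = U^T v for the coefficients: c = (0, 2/3). The projection is proj_W(v) = U c.
Check: (v - proj_W(v)) · u_1 = 0  (should be 0).
Check: (v - proj_W(v)) · u_2 = 0  (should be 0).
Result: proj_W(v) = (0, -2, 2).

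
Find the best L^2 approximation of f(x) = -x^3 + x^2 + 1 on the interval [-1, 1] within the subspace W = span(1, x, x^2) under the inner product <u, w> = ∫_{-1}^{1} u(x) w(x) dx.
g(x) = x^2 - 3*x/5 + 1

The best approximation g ∈ W is the orthogonal projection of f onto W. Writing g = a_0 + a_1 x + a_2 x^2, the coefficients solve the normal equations G · a = b where
  G_{ij} = <φ_i, φ_j> and b_i = <f, φ_i>, with φ_0 = 1, φ_1 = x, φ_2 = x^2.
G =
  [2, 0, 2/3]
  [0, 2/3, 0]
  [2/3, 0, 2/5],
b = (8/3, -2/5, 16/15).
Solving gives a_0 = 1, a_1 = -3/5, a_2 = 1, so
  g(x) = x^2 - 3*x/5 + 1.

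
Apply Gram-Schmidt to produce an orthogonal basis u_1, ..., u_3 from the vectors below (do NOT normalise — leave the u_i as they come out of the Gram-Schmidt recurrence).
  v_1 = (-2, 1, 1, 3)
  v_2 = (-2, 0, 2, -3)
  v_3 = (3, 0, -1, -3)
Orthogonal basis:
  u_1 = (-2, 1, 1, 3)
  u_2 = (-12/5, 1/5, 11/5, -12/5)
  u_3 = (67/123, 269/246, 89/246, -5/41)

Apply the Gram-Schmidt recurrence
  u_1 = v_1
  u_i = v_i − Σ_{j<i} ((v_i · u_j) / (u_j · u_j)) · u_j.

Step by step this gives:
  u_1 = (-2, 1, 1, 3)
  u_2 = (-12/5, 1/5, 11/5, -12/5)
  u_3 = (67/123, 269/246, 89/246, -5/41)

Orthogonality check:
  u_2 · u_1 = 0 (should be 0)
  u_3 · u_1 = 0 (should be 0)
  u_3 · u_2 = 0 (should be 0)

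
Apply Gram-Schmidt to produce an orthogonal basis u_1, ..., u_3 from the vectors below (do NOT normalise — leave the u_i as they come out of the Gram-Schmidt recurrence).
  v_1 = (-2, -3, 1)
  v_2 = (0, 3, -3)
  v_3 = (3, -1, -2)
Orthogonal basis:
  u_1 = (-2, -3, 1)
  u_2 = (-12/7, 3/7, -15/7)
  u_3 = (2, -2, -2)

Apply the Gram-Schmidt recurrence
  u_1 = v_1
  u_i = v_i − Σ_{j<i} ((v_i · u_j) / (u_j · u_j)) · u_j.

Step by step this gives:
  u_1 = (-2, -3, 1)
  u_2 = (-12/7, 3/7, -15/7)
  u_3 = (2, -2, -2)

Orthogonality check:
  u_2 · u_1 = 0 (should be 0)
  u_3 · u_1 = 0 (should be 0)
  u_3 · u_2 = 0 (should be 0)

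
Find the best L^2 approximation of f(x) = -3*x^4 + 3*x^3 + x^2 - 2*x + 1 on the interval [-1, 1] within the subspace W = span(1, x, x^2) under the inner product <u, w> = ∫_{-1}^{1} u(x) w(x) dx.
g(x) = -11*x^2/7 - x/5 + 44/35

The best approximation g ∈ W is the orthogonal projection of f onto W. Writing g = a_0 + a_1 x + a_2 x^2, the coefficients solve the normal equations G · a = b where
  G_{ij} = <φ_i, φ_j> and b_i = <f, φ_i>, with φ_0 = 1, φ_1 = x, φ_2 = x^2.
G =
  [2, 0, 2/3]
  [0, 2/3, 0]
  [2/3, 0, 2/5],
b = (22/15, -2/15, 22/105).
Solving gives a_0 = 44/35, a_1 = -1/5, a_2 = -11/7, so
  g(x) = -11*x^2/7 - x/5 + 44/35.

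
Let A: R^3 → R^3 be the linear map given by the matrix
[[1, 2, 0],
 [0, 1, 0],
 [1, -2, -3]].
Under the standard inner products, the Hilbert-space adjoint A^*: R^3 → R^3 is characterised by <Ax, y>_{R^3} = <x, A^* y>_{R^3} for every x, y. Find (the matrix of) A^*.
A^* = A^T =
[[1, 0, 1],
 [2, 1, -2],
 [0, 0, -3]]

For real matrices with standard dot products, the defining identity <Ax, y> = <x, A^* y> gives (Ax)^T y = x^T (A^*) y, i.e. x^T A^T y = x^T (A^*) y. Since this holds for all x, y, we must have A^* = A^T. Therefore
A^* =
[[1, 0, 1],
 [2, 1, -2],
 [0, 0, -3]].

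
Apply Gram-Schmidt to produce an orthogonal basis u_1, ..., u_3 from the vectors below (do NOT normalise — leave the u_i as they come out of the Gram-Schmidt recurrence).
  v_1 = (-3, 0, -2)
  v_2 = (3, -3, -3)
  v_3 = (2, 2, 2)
Orthogonal basis:
  u_1 = (-3, 0, -2)
  u_2 = (30/13, -3, -45/13)
  u_3 = (8/19, 20/19, -12/19)

Apply the Gram-Schmidt recurrence
  u_1 = v_1
  u_i = v_i − Σ_{j<i} ((v_i · u_j) / (u_j · u_j)) · u_j.

Step by step this gives:
  u_1 = (-3, 0, -2)
  u_2 = (30/13, -3, -45/13)
  u_3 = (8/19, 20/19, -12/19)

Orthogonality check:
  u_2 · u_1 = 0 (should be 0)
  u_3 · u_1 = 0 (should be 0)
  u_3 · u_2 = 0 (should be 0)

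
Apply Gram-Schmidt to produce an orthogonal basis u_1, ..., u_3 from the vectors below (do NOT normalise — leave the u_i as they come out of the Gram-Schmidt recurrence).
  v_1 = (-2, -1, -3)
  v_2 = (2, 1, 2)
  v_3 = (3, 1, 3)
Orthogonal basis:
  u_1 = (-2, -1, -3)
  u_2 = (3/7, 3/14, -5/14)
  u_3 = (1/5, -2/5, 0)

Apply the Gram-Schmidt recurrence
  u_1 = v_1
  u_i = v_i − Σ_{j<i} ((v_i · u_j) / (u_j · u_j)) · u_j.

Step by step this gives:
  u_1 = (-2, -1, -3)
  u_2 = (3/7, 3/14, -5/14)
  u_3 = (1/5, -2/5, 0)

Orthogonality check:
  u_2 · u_1 = 0 (should be 0)
  u_3 · u_1 = 0 (should be 0)
  u_3 · u_2 = 0 (should be 0)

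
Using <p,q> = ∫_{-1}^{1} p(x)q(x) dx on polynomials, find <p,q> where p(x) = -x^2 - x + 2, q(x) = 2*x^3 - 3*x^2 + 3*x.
<p,q> = -28/5

Expand the product: p(x)·q(x) = -2*x^5 + x^4 + 4*x^3 - 9*x^2 + 6*x.
∫_{-1}^{1} of each monomial x^k gives [2/(k+1) if k even, 0 if k odd]. Integrating term-by-term (or equivalently evaluating the antiderivative F(x) = -x^6/3 + x^5/5 + x^4 - 3*x^3 + 3*x^2 at the endpoints):
  F(1) − F(−1) = 13/15 − (97/15) = -28/5.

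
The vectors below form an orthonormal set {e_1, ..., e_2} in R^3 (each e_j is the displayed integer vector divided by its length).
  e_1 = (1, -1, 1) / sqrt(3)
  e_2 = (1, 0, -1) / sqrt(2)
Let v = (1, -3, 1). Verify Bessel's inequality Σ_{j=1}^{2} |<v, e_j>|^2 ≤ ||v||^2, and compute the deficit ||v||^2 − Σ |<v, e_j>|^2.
Σ |<v, e_j>|^2 = 25/3; ||v||^2 = 11; deficit = 8/3

Write each e_j = u_j / sqrt(<u_j, u_j>) where u_j is the displayed integer vector. Then <v, e_j> = <v, u_j> / sqrt(<u_j, u_j>), so |<v, e_j>|^2 = <v, u_j>^2 / <u_j, u_j>.
Coefficients: <v, e_1> = 5/sqrt(3), <v, e_2> = 0/sqrt(2).
Square and sum: Σ |<v, e_j>|^2 = 25/3.
Compute ||v||^2 = v·v = 11.
Deficit = 11 − 25/3 = 8/3 ≥ 0, confirming Bessel's inequality. (The deficit equals ||v − Σ <v,e_j> e_j||^2, the squared distance from v to span{e_j}.)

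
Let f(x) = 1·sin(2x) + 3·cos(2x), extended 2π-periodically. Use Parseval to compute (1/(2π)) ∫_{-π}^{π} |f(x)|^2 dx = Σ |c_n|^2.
Σ |c_n|^2 = 5

Expand |f|^2 and use orthogonality of {sin(nx), cos(mx)} on [-π, π]:
  ∫_{-π}^{π} sin(nx)^2 dx = π, ∫ cos(mx)^2 dx = π, and cross terms integrate to 0.
So ∫_{-π}^{π} f(x)^2 dx = 1^2 · π + 3^2 · π = (1 + 9)π.
Divide by 2π: (1 + 9)/2 = 5.
By Parseval, this equals Σ |c_n|^2.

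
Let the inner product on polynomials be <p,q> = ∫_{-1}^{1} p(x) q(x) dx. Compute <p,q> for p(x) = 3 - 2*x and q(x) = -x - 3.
<p,q> = -50/3

Expand the product: p(x)·q(x) = 2*x^2 + 3*x - 9.
∫_{-1}^{1} of each monomial x^k gives [2/(k+1) if k even, 0 if k odd]. Integrating term-by-term (or equivalently evaluating the antiderivative F(x) = 2*x^3/3 + 3*x^2/2 - 9*x at the endpoints):
  F(1) − F(−1) = -41/6 − (59/6) = -50/3.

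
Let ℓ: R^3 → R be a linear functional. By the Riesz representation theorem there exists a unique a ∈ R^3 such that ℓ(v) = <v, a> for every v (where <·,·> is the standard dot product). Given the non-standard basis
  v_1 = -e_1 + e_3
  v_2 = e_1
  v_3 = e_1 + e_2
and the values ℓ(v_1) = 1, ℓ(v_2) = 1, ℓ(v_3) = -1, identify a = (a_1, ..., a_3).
a = (1, -2, 2)

Write a = (a_1, ..., a_3) in the standard basis. For each basis vector v_i, ℓ(v_i) = <v_i, a> is a linear equation in the a_j's. Collect the n equations into a matrix system V a = ℓ, where row i of V is v_i (expressed in the standard basis). Since V is invertible (lower-triangular with 1s on the diagonal, up to permutation), solve by back-substitution:
  V =
[[-1, 0, 1],
 [1, 0, 0],
 [1, 1, 0]]
  V a = (1, 1, -1)
Solving gives a = (1, -2, 2).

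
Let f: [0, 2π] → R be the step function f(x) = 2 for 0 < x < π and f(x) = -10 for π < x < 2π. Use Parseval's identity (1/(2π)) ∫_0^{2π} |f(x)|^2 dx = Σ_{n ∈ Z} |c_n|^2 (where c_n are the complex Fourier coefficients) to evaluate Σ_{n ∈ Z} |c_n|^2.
Σ |c_n|^2 = 52

Parseval equates the L^2 energy of f (normalised by 1/(2π)) with the ℓ^2 sum of its Fourier coefficients: (1/(2π)) ∫_0^{2π} |f|^2 = Σ |c_n|^2.
Compute the left side: (1/(2π)) [∫_0^π 2^2 dx + ∫_π^{2π} (-10)^2 dx] = (1/(2π)) · (4π + 100π) = (4 + 100)/2 = 52.
So Σ_{n ∈ Z} |c_n|^2 = 52.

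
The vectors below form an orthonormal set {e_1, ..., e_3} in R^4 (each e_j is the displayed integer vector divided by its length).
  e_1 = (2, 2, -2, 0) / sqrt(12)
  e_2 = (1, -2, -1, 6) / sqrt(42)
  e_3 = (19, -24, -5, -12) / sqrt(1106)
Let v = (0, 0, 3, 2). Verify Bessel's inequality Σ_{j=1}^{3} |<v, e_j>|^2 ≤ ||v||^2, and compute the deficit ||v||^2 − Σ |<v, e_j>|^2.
Σ |<v, e_j>|^2 = 498/79; ||v||^2 = 13; deficit = 529/79

Write each e_j = u_j / sqrt(<u_j, u_j>) where u_j is the displayed integer vector. Then <v, e_j> = <v, u_j> / sqrt(<u_j, u_j>), so |<v, e_j>|^2 = <v, u_j>^2 / <u_j, u_j>.
Coefficients: <v, e_1> = -6/sqrt(12), <v, e_2> = 9/sqrt(42), <v, e_3> = -39/sqrt(1106).
Square and sum: Σ |<v, e_j>|^2 = 498/79.
Compute ||v||^2 = v·v = 13.
Deficit = 13 − 498/79 = 529/79 ≥ 0, confirming Bessel's inequality. (The deficit equals ||v − Σ <v,e_j> e_j||^2, the squared distance from v to span{e_j}.)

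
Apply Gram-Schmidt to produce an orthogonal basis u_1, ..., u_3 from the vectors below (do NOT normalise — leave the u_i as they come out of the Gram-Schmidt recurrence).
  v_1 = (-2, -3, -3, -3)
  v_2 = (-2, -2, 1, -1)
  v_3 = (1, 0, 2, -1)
Orthogonal basis:
  u_1 = (-2, -3, -3, -3)
  u_2 = (-42/31, -32/31, 61/31, -1/31)
  u_3 = (6/5, -3/35, 53/70, -103/70)

Apply the Gram-Schmidt recurrence
  u_1 = v_1
  u_i = v_i − Σ_{j<i} ((v_i · u_j) / (u_j · u_j)) · u_j.

Step by step this gives:
  u_1 = (-2, -3, -3, -3)
  u_2 = (-42/31, -32/31, 61/31, -1/31)
  u_3 = (6/5, -3/35, 53/70, -103/70)

Orthogonality check:
  u_2 · u_1 = 0 (should be 0)
  u_3 · u_1 = 0 (should be 0)
  u_3 · u_2 = 0 (should be 0)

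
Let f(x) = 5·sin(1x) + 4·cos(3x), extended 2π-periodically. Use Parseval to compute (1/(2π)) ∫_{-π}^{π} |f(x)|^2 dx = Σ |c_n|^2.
Σ |c_n|^2 = 41/2

Expand |f|^2 and use orthogonality of {sin(nx), cos(mx)} on [-π, π]:
  ∫_{-π}^{π} sin(nx)^2 dx = π, ∫ cos(mx)^2 dx = π, and cross terms integrate to 0.
So ∫_{-π}^{π} f(x)^2 dx = 5^2 · π + 4^2 · π = (25 + 16)π.
Divide by 2π: (25 + 16)/2 = 41/2.
By Parseval, this equals Σ |c_n|^2.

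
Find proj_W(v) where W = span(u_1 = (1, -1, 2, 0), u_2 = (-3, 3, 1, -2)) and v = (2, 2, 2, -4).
proj_W(v) = (-48/61, 48/61, 170/61, -76/61)

Set up U = [u_1 | ... | u_2] ∈ R^(4×2). The projector onto W = col(U) is P = U (U^T U)^(-1) U^T.
Compute U^T U =
  [6, -4]
  [-4, 23],
and U^T v = (4, 10).
Solve U^T U · c = U^T v for the coefficients: c = (66/61, 38/61). The projection is proj_W(v) = U c.
Check: (v - proj_W(v)) · u_1 = 0  (should be 0).
Check: (v - proj_W(v)) · u_2 = 0  (should be 0).
Result: proj_W(v) = (-48/61, 48/61, 170/61, -76/61).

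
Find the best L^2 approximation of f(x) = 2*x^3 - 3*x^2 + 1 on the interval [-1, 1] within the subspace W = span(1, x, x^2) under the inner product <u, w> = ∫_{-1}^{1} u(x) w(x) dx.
g(x) = -3*x^2 + 6*x/5 + 1

The best approximation g ∈ W is the orthogonal projection of f onto W. Writing g = a_0 + a_1 x + a_2 x^2, the coefficients solve the normal equations G · a = b where
  G_{ij} = <φ_i, φ_j> and b_i = <f, φ_i>, with φ_0 = 1, φ_1 = x, φ_2 = x^2.
G =
  [2, 0, 2/3]
  [0, 2/3, 0]
  [2/3, 0, 2/5],
b = (0, 4/5, -8/15).
Solving gives a_0 = 1, a_1 = 6/5, a_2 = -3, so
  g(x) = -3*x^2 + 6*x/5 + 1.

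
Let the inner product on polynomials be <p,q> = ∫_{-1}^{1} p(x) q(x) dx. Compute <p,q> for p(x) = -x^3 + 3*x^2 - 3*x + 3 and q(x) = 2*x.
<p,q> = -24/5

Expand the product: p(x)·q(x) = -2*x^4 + 6*x^3 - 6*x^2 + 6*x.
∫_{-1}^{1} of each monomial x^k gives [2/(k+1) if k even, 0 if k odd]. Integrating term-by-term (or equivalently evaluating the antiderivative F(x) = -2*x^5/5 + 3*x^4/2 - 2*x^3 + 3*x^2 at the endpoints):
  F(1) − F(−1) = 21/10 − (69/10) = -24/5.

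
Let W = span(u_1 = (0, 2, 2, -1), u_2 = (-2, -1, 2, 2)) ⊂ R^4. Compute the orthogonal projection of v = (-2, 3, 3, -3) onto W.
proj_W(v) = (-2/13, 127/39, 136/39, -59/39)

Set up U = [u_1 | ... | u_2] ∈ R^(4×2). The projector onto W = col(U) is P = U (U^T U)^(-1) U^T.
Compute U^T U =
  [9, 0]
  [0, 13],
and U^T v = (15, 1).
Solve U^T U · c = U^T v for the coefficients: c = (5/3, 1/13). The projection is proj_W(v) = U c.
Check: (v - proj_W(v)) · u_1 = 0  (should be 0).
Check: (v - proj_W(v)) · u_2 = 0  (should be 0).
Result: proj_W(v) = (-2/13, 127/39, 136/39, -59/39).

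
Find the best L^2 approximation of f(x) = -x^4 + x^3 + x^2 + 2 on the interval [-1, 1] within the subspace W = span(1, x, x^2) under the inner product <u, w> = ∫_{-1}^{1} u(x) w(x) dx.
g(x) = x^2/7 + 3*x/5 + 73/35

The best approximation g ∈ W is the orthogonal projection of f onto W. Writing g = a_0 + a_1 x + a_2 x^2, the coefficients solve the normal equations G · a = b where
  G_{ij} = <φ_i, φ_j> and b_i = <f, φ_i>, with φ_0 = 1, φ_1 = x, φ_2 = x^2.
G =
  [2, 0, 2/3]
  [0, 2/3, 0]
  [2/3, 0, 2/5],
b = (64/15, 2/5, 152/105).
Solving gives a_0 = 73/35, a_1 = 3/5, a_2 = 1/7, so
  g(x) = x^2/7 + 3*x/5 + 73/35.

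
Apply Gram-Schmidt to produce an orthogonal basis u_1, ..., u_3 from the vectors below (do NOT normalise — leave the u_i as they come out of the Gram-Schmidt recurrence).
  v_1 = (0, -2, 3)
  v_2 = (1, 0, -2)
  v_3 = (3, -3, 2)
Orthogonal basis:
  u_1 = (0, -2, 3)
  u_2 = (1, -12/13, -8/13)
  u_3 = (28/29, 21/29, 14/29)

Apply the Gram-Schmidt recurrence
  u_1 = v_1
  u_i = v_i − Σ_{j<i} ((v_i · u_j) / (u_j · u_j)) · u_j.

Step by step this gives:
  u_1 = (0, -2, 3)
  u_2 = (1, -12/13, -8/13)
  u_3 = (28/29, 21/29, 14/29)

Orthogonality check:
  u_2 · u_1 = 0 (should be 0)
  u_3 · u_1 = 0 (should be 0)
  u_3 · u_2 = 0 (should be 0)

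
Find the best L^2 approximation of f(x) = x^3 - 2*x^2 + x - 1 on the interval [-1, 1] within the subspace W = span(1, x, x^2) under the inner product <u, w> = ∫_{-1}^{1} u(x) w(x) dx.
g(x) = -2*x^2 + 8*x/5 - 1

The best approximation g ∈ W is the orthogonal projection of f onto W. Writing g = a_0 + a_1 x + a_2 x^2, the coefficients solve the normal equations G · a = b where
  G_{ij} = <φ_i, φ_j> and b_i = <f, φ_i>, with φ_0 = 1, φ_1 = x, φ_2 = x^2.
G =
  [2, 0, 2/3]
  [0, 2/3, 0]
  [2/3, 0, 2/5],
b = (-10/3, 16/15, -22/15).
Solving gives a_0 = -1, a_1 = 8/5, a_2 = -2, so
  g(x) = -2*x^2 + 8*x/5 - 1.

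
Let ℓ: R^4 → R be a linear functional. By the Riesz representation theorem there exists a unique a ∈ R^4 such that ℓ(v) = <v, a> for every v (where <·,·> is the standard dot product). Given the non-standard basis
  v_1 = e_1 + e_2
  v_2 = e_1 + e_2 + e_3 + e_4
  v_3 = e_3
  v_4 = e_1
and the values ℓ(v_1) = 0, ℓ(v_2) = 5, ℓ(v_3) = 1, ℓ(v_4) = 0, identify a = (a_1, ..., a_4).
a = (0, 0, 1, 4)

Write a = (a_1, ..., a_4) in the standard basis. For each basis vector v_i, ℓ(v_i) = <v_i, a> is a linear equation in the a_j's. Collect the n equations into a matrix system V a = ℓ, where row i of V is v_i (expressed in the standard basis). Since V is invertible (lower-triangular with 1s on the diagonal, up to permutation), solve by back-substitution:
  V =
[[1, 1, 0, 0],
 [1, 1, 1, 1],
 [0, 0, 1, 0],
 [1, 0, 0, 0]]
  V a = (0, 5, 1, 0)
Solving gives a = (0, 0, 1, 4).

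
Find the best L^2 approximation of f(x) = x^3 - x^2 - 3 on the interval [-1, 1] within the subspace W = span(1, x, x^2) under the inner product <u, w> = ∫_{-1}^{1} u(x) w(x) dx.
g(x) = -x^2 + 3*x/5 - 3

The best approximation g ∈ W is the orthogonal projection of f onto W. Writing g = a_0 + a_1 x + a_2 x^2, the coefficients solve the normal equations G · a = b where
  G_{ij} = <φ_i, φ_j> and b_i = <f, φ_i>, with φ_0 = 1, φ_1 = x, φ_2 = x^2.
G =
  [2, 0, 2/3]
  [0, 2/3, 0]
  [2/3, 0, 2/5],
b = (-20/3, 2/5, -12/5).
Solving gives a_0 = -3, a_1 = 3/5, a_2 = -1, so
  g(x) = -x^2 + 3*x/5 - 3.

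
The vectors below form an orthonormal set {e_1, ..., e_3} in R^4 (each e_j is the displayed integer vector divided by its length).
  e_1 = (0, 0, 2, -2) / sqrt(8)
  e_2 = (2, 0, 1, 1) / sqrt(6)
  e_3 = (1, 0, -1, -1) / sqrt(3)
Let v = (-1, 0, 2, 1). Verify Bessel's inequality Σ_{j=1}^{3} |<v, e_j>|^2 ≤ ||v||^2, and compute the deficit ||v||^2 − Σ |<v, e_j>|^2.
Σ |<v, e_j>|^2 = 6; ||v||^2 = 6; deficit = 0

Write each e_j = u_j / sqrt(<u_j, u_j>) where u_j is the displayed integer vector. Then <v, e_j> = <v, u_j> / sqrt(<u_j, u_j>), so |<v, e_j>|^2 = <v, u_j>^2 / <u_j, u_j>.
Coefficients: <v, e_1> = 2/sqrt(8), <v, e_2> = 1/sqrt(6), <v, e_3> = -4/sqrt(3).
Square and sum: Σ |<v, e_j>|^2 = 6.
Compute ||v||^2 = v·v = 6.
Deficit = 6 − 6 = 0 ≥ 0, confirming Bessel's inequality. (The deficit equals ||v − Σ <v,e_j> e_j||^2, the squared distance from v to span{e_j}.)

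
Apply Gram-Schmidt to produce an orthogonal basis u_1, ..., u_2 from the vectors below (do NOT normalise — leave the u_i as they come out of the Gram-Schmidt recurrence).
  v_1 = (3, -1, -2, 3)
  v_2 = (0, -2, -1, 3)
Orthogonal basis:
  u_1 = (3, -1, -2, 3)
  u_2 = (-39/23, -33/23, 3/23, 30/23)

Apply the Gram-Schmidt recurrence
  u_1 = v_1
  u_i = v_i − Σ_{j<i} ((v_i · u_j) / (u_j · u_j)) · u_j.

Step by step this gives:
  u_1 = (3, -1, -2, 3)
  u_2 = (-39/23, -33/23, 3/23, 30/23)

Orthogonality check:
  u_2 · u_1 = 0 (should be 0)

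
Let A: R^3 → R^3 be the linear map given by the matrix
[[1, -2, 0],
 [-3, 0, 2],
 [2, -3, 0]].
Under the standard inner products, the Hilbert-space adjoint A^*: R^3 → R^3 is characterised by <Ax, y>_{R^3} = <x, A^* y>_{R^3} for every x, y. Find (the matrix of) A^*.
A^* = A^T =
[[1, -3, 2],
 [-2, 0, -3],
 [0, 2, 0]]

For real matrices with standard dot products, the defining identity <Ax, y> = <x, A^* y> gives (Ax)^T y = x^T (A^*) y, i.e. x^T A^T y = x^T (A^*) y. Since this holds for all x, y, we must have A^* = A^T. Therefore
A^* =
[[1, -3, 2],
 [-2, 0, -3],
 [0, 2, 0]].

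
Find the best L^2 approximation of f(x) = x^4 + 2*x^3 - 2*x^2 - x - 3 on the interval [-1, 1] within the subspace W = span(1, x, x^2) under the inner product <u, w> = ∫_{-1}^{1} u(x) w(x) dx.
g(x) = -8*x^2/7 + x/5 - 108/35

The best approximation g ∈ W is the orthogonal projection of f onto W. Writing g = a_0 + a_1 x + a_2 x^2, the coefficients solve the normal equations G · a = b where
  G_{ij} = <φ_i, φ_j> and b_i = <f, φ_i>, with φ_0 = 1, φ_1 = x, φ_2 = x^2.
G =
  [2, 0, 2/3]
  [0, 2/3, 0]
  [2/3, 0, 2/5],
b = (-104/15, 2/15, -88/35).
Solving gives a_0 = -108/35, a_1 = 1/5, a_2 = -8/7, so
  g(x) = -8*x^2/7 + x/5 - 108/35.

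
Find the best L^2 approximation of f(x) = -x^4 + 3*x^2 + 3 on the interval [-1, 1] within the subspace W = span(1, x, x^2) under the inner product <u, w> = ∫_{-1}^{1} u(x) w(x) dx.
g(x) = 15*x^2/7 + 108/35

The best approximation g ∈ W is the orthogonal projection of f onto W. Writing g = a_0 + a_1 x + a_2 x^2, the coefficients solve the normal equations G · a = b where
  G_{ij} = <φ_i, φ_j> and b_i = <f, φ_i>, with φ_0 = 1, φ_1 = x, φ_2 = x^2.
G =
  [2, 0, 2/3]
  [0, 2/3, 0]
  [2/3, 0, 2/5],
b = (38/5, 0, 102/35).
Solving gives a_0 = 108/35, a_1 = 0, a_2 = 15/7, so
  g(x) = 15*x^2/7 + 108/35.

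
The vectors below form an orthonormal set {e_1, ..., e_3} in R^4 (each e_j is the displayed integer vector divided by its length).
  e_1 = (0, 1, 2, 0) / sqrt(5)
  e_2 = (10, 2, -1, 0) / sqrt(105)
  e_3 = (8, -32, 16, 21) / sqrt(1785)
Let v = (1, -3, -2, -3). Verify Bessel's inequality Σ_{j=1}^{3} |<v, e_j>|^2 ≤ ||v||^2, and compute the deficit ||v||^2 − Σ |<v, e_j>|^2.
Σ |<v, e_j>|^2 = 866/85; ||v||^2 = 23; deficit = 1089/85

Write each e_j = u_j / sqrt(<u_j, u_j>) where u_j is the displayed integer vector. Then <v, e_j> = <v, u_j> / sqrt(<u_j, u_j>), so |<v, e_j>|^2 = <v, u_j>^2 / <u_j, u_j>.
Coefficients: <v, e_1> = -7/sqrt(5), <v, e_2> = 6/sqrt(105), <v, e_3> = 9/sqrt(1785).
Square and sum: Σ |<v, e_j>|^2 = 866/85.
Compute ||v||^2 = v·v = 23.
Deficit = 23 − 866/85 = 1089/85 ≥ 0, confirming Bessel's inequality. (The deficit equals ||v − Σ <v,e_j> e_j||^2, the squared distance from v to span{e_j}.)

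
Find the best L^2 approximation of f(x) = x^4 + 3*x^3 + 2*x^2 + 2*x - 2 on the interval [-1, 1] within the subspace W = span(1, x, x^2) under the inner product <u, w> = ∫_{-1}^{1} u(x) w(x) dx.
g(x) = 20*x^2/7 + 19*x/5 - 73/35

The best approximation g ∈ W is the orthogonal projection of f onto W. Writing g = a_0 + a_1 x + a_2 x^2, the coefficients solve the normal equations G · a = b where
  G_{ij} = <φ_i, φ_j> and b_i = <f, φ_i>, with φ_0 = 1, φ_1 = x, φ_2 = x^2.
G =
  [2, 0, 2/3]
  [0, 2/3, 0]
  [2/3, 0, 2/5],
b = (-34/15, 38/15, -26/105).
Solving gives a_0 = -73/35, a_1 = 19/5, a_2 = 20/7, so
  g(x) = 20*x^2/7 + 19*x/5 - 73/35.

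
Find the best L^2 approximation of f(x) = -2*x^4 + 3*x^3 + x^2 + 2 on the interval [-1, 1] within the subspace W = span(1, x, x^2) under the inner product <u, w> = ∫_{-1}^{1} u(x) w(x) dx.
g(x) = -5*x^2/7 + 9*x/5 + 76/35

The best approximation g ∈ W is the orthogonal projection of f onto W. Writing g = a_0 + a_1 x + a_2 x^2, the coefficients solve the normal equations G · a = b where
  G_{ij} = <φ_i, φ_j> and b_i = <f, φ_i>, with φ_0 = 1, φ_1 = x, φ_2 = x^2.
G =
  [2, 0, 2/3]
  [0, 2/3, 0]
  [2/3, 0, 2/5],
b = (58/15, 6/5, 122/105).
Solving gives a_0 = 76/35, a_1 = 9/5, a_2 = -5/7, so
  g(x) = -5*x^2/7 + 9*x/5 + 76/35.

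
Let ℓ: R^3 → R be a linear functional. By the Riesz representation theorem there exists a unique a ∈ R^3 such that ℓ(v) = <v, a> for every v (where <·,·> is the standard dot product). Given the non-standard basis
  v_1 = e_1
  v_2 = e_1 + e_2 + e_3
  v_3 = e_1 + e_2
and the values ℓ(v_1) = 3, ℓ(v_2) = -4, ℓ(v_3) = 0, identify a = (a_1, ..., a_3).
a = (3, -3, -4)

Write a = (a_1, ..., a_3) in the standard basis. For each basis vector v_i, ℓ(v_i) = <v_i, a> is a linear equation in the a_j's. Collect the n equations into a matrix system V a = ℓ, where row i of V is v_i (expressed in the standard basis). Since V is invertible (lower-triangular with 1s on the diagonal, up to permutation), solve by back-substitution:
  V =
[[1, 0, 0],
 [1, 1, 1],
 [1, 1, 0]]
  V a = (3, -4, 0)
Solving gives a = (3, -3, -4).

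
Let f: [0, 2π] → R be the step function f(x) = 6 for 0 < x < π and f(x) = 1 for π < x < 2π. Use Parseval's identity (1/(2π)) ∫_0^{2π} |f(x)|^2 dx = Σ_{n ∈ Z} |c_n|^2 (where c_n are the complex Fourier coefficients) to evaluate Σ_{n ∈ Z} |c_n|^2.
Σ |c_n|^2 = 37/2

Parseval equates the L^2 energy of f (normalised by 1/(2π)) with the ℓ^2 sum of its Fourier coefficients: (1/(2π)) ∫_0^{2π} |f|^2 = Σ |c_n|^2.
Compute the left side: (1/(2π)) [∫_0^π 6^2 dx + ∫_π^{2π} 1^2 dx] = (1/(2π)) · (36π + 1π) = (36 + 1)/2 = 37/2.
So Σ_{n ∈ Z} |c_n|^2 = 37/2.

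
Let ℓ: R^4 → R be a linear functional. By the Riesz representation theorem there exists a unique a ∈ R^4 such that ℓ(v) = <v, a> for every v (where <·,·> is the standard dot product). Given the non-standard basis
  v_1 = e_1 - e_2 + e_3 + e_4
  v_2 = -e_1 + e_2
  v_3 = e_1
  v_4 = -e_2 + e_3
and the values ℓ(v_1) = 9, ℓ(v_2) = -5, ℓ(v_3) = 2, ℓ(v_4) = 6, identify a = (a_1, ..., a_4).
a = (2, -3, 3, 1)

Write a = (a_1, ..., a_4) in the standard basis. For each basis vector v_i, ℓ(v_i) = <v_i, a> is a linear equation in the a_j's. Collect the n equations into a matrix system V a = ℓ, where row i of V is v_i (expressed in the standard basis). Since V is invertible (lower-triangular with 1s on the diagonal, up to permutation), solve by back-substitution:
  V =
[[1, -1, 1, 1],
 [-1, 1, 0, 0],
 [1, 0, 0, 0],
 [0, -1, 1, 0]]
  V a = (9, -5, 2, 6)
Solving gives a = (2, -3, 3, 1).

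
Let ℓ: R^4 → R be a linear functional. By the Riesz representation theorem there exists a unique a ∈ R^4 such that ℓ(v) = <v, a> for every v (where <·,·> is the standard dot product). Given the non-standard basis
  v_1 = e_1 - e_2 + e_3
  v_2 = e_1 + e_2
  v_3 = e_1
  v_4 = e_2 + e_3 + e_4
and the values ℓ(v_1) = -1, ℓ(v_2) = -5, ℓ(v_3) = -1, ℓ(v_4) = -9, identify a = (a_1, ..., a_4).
a = (-1, -4, -4, -1)

Write a = (a_1, ..., a_4) in the standard basis. For each basis vector v_i, ℓ(v_i) = <v_i, a> is a linear equation in the a_j's. Collect the n equations into a matrix system V a = ℓ, where row i of V is v_i (expressed in the standard basis). Since V is invertible (lower-triangular with 1s on the diagonal, up to permutation), solve by back-substitution:
  V =
[[1, -1, 1, 0],
 [1, 1, 0, 0],
 [1, 0, 0, 0],
 [0, 1, 1, 1]]
  V a = (-1, -5, -1, -9)
Solving gives a = (-1, -4, -4, -1).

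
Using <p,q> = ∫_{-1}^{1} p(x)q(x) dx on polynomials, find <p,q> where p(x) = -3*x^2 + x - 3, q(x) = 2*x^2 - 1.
<p,q> = 8/5

Expand the product: p(x)·q(x) = -6*x^4 + 2*x^3 - 3*x^2 - x + 3.
∫_{-1}^{1} of each monomial x^k gives [2/(k+1) if k even, 0 if k odd]. Integrating term-by-term (or equivalently evaluating the antiderivative F(x) = -6*x^5/5 + x^4/2 - x^3 - x^2/2 + 3*x at the endpoints):
  F(1) − F(−1) = 4/5 − (-4/5) = 8/5.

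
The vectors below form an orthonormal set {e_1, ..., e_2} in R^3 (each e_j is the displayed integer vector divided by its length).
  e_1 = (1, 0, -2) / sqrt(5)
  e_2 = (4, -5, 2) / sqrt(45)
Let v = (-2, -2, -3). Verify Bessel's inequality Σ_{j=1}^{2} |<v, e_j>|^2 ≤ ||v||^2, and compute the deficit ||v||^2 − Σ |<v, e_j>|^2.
Σ |<v, e_j>|^2 = 32/9; ||v||^2 = 17; deficit = 121/9

Write each e_j = u_j / sqrt(<u_j, u_j>) where u_j is the displayed integer vector. Then <v, e_j> = <v, u_j> / sqrt(<u_j, u_j>), so |<v, e_j>|^2 = <v, u_j>^2 / <u_j, u_j>.
Coefficients: <v, e_1> = 4/sqrt(5), <v, e_2> = -4/sqrt(45).
Square and sum: Σ |<v, e_j>|^2 = 32/9.
Compute ||v||^2 = v·v = 17.
Deficit = 17 − 32/9 = 121/9 ≥ 0, confirming Bessel's inequality. (The deficit equals ||v − Σ <v,e_j> e_j||^2, the squared distance from v to span{e_j}.)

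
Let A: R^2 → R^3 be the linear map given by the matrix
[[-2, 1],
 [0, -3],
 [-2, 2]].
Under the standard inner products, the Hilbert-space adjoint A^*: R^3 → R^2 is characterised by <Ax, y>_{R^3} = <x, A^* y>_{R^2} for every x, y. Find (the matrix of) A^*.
A^* = A^T =
[[-2, 0, -2],
 [1, -3, 2]]

For real matrices with standard dot products, the defining identity <Ax, y> = <x, A^* y> gives (Ax)^T y = x^T (A^*) y, i.e. x^T A^T y = x^T (A^*) y. Since this holds for all x, y, we must have A^* = A^T. Therefore
A^* =
[[-2, 0, -2],
 [1, -3, 2]].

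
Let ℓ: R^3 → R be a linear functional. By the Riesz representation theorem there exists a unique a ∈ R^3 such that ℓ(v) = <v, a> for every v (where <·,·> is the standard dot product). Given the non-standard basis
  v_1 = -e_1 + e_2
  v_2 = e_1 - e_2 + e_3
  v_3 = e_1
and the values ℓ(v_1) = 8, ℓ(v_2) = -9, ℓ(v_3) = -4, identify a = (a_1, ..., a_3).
a = (-4, 4, -1)

Write a = (a_1, ..., a_3) in the standard basis. For each basis vector v_i, ℓ(v_i) = <v_i, a> is a linear equation in the a_j's. Collect the n equations into a matrix system V a = ℓ, where row i of V is v_i (expressed in the standard basis). Since V is invertible (lower-triangular with 1s on the diagonal, up to permutation), solve by back-substitution:
  V =
[[-1, 1, 0],
 [1, -1, 1],
 [1, 0, 0]]
  V a = (8, -9, -4)
Solving gives a = (-4, 4, -1).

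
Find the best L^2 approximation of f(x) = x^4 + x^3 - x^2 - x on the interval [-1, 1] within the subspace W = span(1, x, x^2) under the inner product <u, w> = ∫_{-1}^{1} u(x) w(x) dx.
g(x) = -x^2/7 - 2*x/5 - 3/35

The best approximation g ∈ W is the orthogonal projection of f onto W. Writing g = a_0 + a_1 x + a_2 x^2, the coefficients solve the normal equations G · a = b where
  G_{ij} = <φ_i, φ_j> and b_i = <f, φ_i>, with φ_0 = 1, φ_1 = x, φ_2 = x^2.
G =
  [2, 0, 2/3]
  [0, 2/3, 0]
  [2/3, 0, 2/5],
b = (-4/15, -4/15, -4/35).
Solving gives a_0 = -3/35, a_1 = -2/5, a_2 = -1/7, so
  g(x) = -x^2/7 - 2*x/5 - 3/35.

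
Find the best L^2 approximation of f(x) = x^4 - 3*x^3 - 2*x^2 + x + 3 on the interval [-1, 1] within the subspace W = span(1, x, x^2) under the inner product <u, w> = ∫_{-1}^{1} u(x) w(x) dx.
g(x) = -8*x^2/7 - 4*x/5 + 102/35

The best approximation g ∈ W is the orthogonal projection of f onto W. Writing g = a_0 + a_1 x + a_2 x^2, the coefficients solve the normal equations G · a = b where
  G_{ij} = <φ_i, φ_j> and b_i = <f, φ_i>, with φ_0 = 1, φ_1 = x, φ_2 = x^2.
G =
  [2, 0, 2/3]
  [0, 2/3, 0]
  [2/3, 0, 2/5],
b = (76/15, -8/15, 52/35).
Solving gives a_0 = 102/35, a_1 = -4/5, a_2 = -8/7, so
  g(x) = -8*x^2/7 - 4*x/5 + 102/35.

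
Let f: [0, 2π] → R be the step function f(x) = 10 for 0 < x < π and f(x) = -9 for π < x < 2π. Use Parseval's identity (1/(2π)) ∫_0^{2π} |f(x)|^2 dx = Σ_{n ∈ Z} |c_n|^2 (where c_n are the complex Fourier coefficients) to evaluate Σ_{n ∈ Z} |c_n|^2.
Σ |c_n|^2 = 181/2

Parseval equates the L^2 energy of f (normalised by 1/(2π)) with the ℓ^2 sum of its Fourier coefficients: (1/(2π)) ∫_0^{2π} |f|^2 = Σ |c_n|^2.
Compute the left side: (1/(2π)) [∫_0^π 10^2 dx + ∫_π^{2π} (-9)^2 dx] = (1/(2π)) · (100π + 81π) = (100 + 81)/2 = 181/2.
So Σ_{n ∈ Z} |c_n|^2 = 181/2.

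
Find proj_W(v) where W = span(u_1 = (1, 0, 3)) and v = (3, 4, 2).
proj_W(v) = (9/10, 0, 27/10)

Set up U = [u_1 | ... | u_1] ∈ R^(3×1). The projector onto W = col(U) is P = U (U^T U)^(-1) U^T.
Compute U^T U =
  [10],
and U^T v = (9).
Solve U^T U · c = U^T v for the coefficients: c = (9/10). The projection is proj_W(v) = U c.
Check: (v - proj_W(v)) · u_1 = 0  (should be 0).
Result: proj_W(v) = (9/10, 0, 27/10).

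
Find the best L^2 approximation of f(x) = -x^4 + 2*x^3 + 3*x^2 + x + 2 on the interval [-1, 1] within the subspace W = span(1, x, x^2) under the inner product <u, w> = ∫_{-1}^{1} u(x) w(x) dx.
g(x) = 15*x^2/7 + 11*x/5 + 73/35

The best approximation g ∈ W is the orthogonal projection of f onto W. Writing g = a_0 + a_1 x + a_2 x^2, the coefficients solve the normal equations G · a = b where
  G_{ij} = <φ_i, φ_j> and b_i = <f, φ_i>, with φ_0 = 1, φ_1 = x, φ_2 = x^2.
G =
  [2, 0, 2/3]
  [0, 2/3, 0]
  [2/3, 0, 2/5],
b = (28/5, 22/15, 236/105).
Solving gives a_0 = 73/35, a_1 = 11/5, a_2 = 15/7, so
  g(x) = 15*x^2/7 + 11*x/5 + 73/35.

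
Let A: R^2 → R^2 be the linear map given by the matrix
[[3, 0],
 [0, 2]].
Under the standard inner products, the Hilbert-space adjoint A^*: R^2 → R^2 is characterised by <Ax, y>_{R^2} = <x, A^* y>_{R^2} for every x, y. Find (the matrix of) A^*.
A^* = A^T =
[[3, 0],
 [0, 2]]

For real matrices with standard dot products, the defining identity <Ax, y> = <x, A^* y> gives (Ax)^T y = x^T (A^*) y, i.e. x^T A^T y = x^T (A^*) y. Since this holds for all x, y, we must have A^* = A^T. Therefore
A^* =
[[3, 0],
 [0, 2]].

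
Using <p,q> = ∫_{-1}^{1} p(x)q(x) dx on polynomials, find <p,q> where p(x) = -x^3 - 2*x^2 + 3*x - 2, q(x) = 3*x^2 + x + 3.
<p,q> = -104/5

Expand the product: p(x)·q(x) = -3*x^5 - 7*x^4 + 4*x^3 - 9*x^2 + 7*x - 6.
∫_{-1}^{1} of each monomial x^k gives [2/(k+1) if k even, 0 if k odd]. Integrating term-by-term (or equivalently evaluating the antiderivative F(x) = -x^6/2 - 7*x^5/5 + x^4 - 3*x^3 + 7*x^2/2 - 6*x at the endpoints):
  F(1) − F(−1) = -32/5 − (72/5) = -104/5.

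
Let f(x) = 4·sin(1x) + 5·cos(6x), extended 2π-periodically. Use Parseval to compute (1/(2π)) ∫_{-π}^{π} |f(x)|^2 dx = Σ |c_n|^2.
Σ |c_n|^2 = 41/2

Expand |f|^2 and use orthogonality of {sin(nx), cos(mx)} on [-π, π]:
  ∫_{-π}^{π} sin(nx)^2 dx = π, ∫ cos(mx)^2 dx = π, and cross terms integrate to 0.
So ∫_{-π}^{π} f(x)^2 dx = 4^2 · π + 5^2 · π = (16 + 25)π.
Divide by 2π: (16 + 25)/2 = 41/2.
By Parseval, this equals Σ |c_n|^2.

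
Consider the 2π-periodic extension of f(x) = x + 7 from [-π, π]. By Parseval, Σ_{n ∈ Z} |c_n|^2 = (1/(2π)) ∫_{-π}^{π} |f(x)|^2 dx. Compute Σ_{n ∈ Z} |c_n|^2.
Σ |c_n|^2 = π^2/3 + 49

Expand and integrate term by term over [-π, π]:
  ∫ (x)^2 dx = 1·(2π^3/3); ∫ 2·1·(7)·x dx = 0 (odd integrand); ∫ 7^2 dx = 49·2π.
So (1/(2π)) ∫_{-π}^{π} (x + 7)^2 dx = 1π^2/3 + 49 = π^2/3 + 49.
Parseval ⇒ Σ |c_n|^2 = π^2/3 + 49.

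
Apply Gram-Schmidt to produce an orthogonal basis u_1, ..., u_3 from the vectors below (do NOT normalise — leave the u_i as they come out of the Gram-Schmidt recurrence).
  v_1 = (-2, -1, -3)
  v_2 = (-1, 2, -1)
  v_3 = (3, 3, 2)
Orthogonal basis:
  u_1 = (-2, -1, -3)
  u_2 = (-4/7, 31/14, -5/14)
  u_3 = (98/75, 14/75, -14/15)

Apply the Gram-Schmidt recurrence
  u_1 = v_1
  u_i = v_i − Σ_{j<i} ((v_i · u_j) / (u_j · u_j)) · u_j.

Step by step this gives:
  u_1 = (-2, -1, -3)
  u_2 = (-4/7, 31/14, -5/14)
  u_3 = (98/75, 14/75, -14/15)

Orthogonality check:
  u_2 · u_1 = 0 (should be 0)
  u_3 · u_1 = 0 (should be 0)
  u_3 · u_2 = 0 (should be 0)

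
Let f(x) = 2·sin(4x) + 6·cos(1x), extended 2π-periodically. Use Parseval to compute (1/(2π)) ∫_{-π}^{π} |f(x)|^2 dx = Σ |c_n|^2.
Σ |c_n|^2 = 20

Expand |f|^2 and use orthogonality of {sin(nx), cos(mx)} on [-π, π]:
  ∫_{-π}^{π} sin(nx)^2 dx = π, ∫ cos(mx)^2 dx = π, and cross terms integrate to 0.
So ∫_{-π}^{π} f(x)^2 dx = 2^2 · π + 6^2 · π = (4 + 36)π.
Divide by 2π: (4 + 36)/2 = 20.
By Parseval, this equals Σ |c_n|^2.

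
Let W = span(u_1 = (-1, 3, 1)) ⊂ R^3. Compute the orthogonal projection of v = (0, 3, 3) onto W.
proj_W(v) = (-12/11, 36/11, 12/11)

Set up U = [u_1 | ... | u_1] ∈ R^(3×1). The projector onto W = col(U) is P = U (U^T U)^(-1) U^T.
Compute U^T U =
  [11],
and U^T v = (12).
Solve U^T U · c = U^T v for the coefficients: c = (12/11). The projection is proj_W(v) = U c.
Check: (v - proj_W(v)) · u_1 = 0  (should be 0).
Result: proj_W(v) = (-12/11, 36/11, 12/11).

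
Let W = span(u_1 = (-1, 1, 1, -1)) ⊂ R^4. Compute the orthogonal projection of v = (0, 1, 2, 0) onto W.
proj_W(v) = (-3/4, 3/4, 3/4, -3/4)

Set up U = [u_1 | ... | u_1] ∈ R^(4×1). The projector onto W = col(U) is P = U (U^T U)^(-1) U^T.
Compute U^T U =
  [4],
and U^T v = (3).
Solve U^T U · c = U^T v for the coefficients: c = (3/4). The projection is proj_W(v) = U c.
Check: (v - proj_W(v)) · u_1 = 0  (should be 0).
Result: proj_W(v) = (-3/4, 3/4, 3/4, -3/4).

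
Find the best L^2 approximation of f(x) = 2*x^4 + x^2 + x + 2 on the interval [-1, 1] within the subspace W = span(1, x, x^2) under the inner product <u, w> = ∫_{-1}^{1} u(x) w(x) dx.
g(x) = 19*x^2/7 + x + 64/35

The best approximation g ∈ W is the orthogonal projection of f onto W. Writing g = a_0 + a_1 x + a_2 x^2, the coefficients solve the normal equations G · a = b where
  G_{ij} = <φ_i, φ_j> and b_i = <f, φ_i>, with φ_0 = 1, φ_1 = x, φ_2 = x^2.
G =
  [2, 0, 2/3]
  [0, 2/3, 0]
  [2/3, 0, 2/5],
b = (82/15, 2/3, 242/105).
Solving gives a_0 = 64/35, a_1 = 1, a_2 = 19/7, so
  g(x) = 19*x^2/7 + x + 64/35.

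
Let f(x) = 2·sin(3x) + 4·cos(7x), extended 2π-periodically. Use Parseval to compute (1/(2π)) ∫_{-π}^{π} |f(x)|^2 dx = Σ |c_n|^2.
Σ |c_n|^2 = 10

Expand |f|^2 and use orthogonality of {sin(nx), cos(mx)} on [-π, π]:
  ∫_{-π}^{π} sin(nx)^2 dx = π, ∫ cos(mx)^2 dx = π, and cross terms integrate to 0.
So ∫_{-π}^{π} f(x)^2 dx = 2^2 · π + 4^2 · π = (4 + 16)π.
Divide by 2π: (4 + 16)/2 = 10.
By Parseval, this equals Σ |c_n|^2.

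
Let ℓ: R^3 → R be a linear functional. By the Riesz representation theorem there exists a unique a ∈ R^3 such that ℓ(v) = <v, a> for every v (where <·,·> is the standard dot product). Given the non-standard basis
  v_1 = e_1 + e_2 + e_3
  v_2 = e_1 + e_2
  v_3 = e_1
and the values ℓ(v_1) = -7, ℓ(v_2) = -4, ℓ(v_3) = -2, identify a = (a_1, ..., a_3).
a = (-2, -2, -3)

Write a = (a_1, ..., a_3) in the standard basis. For each basis vector v_i, ℓ(v_i) = <v_i, a> is a linear equation in the a_j's. Collect the n equations into a matrix system V a = ℓ, where row i of V is v_i (expressed in the standard basis). Since V is invertible (lower-triangular with 1s on the diagonal, up to permutation), solve by back-substitution:
  V =
[[1, 1, 1],
 [1, 1, 0],
 [1, 0, 0]]
  V a = (-7, -4, -2)
Solving gives a = (-2, -2, -3).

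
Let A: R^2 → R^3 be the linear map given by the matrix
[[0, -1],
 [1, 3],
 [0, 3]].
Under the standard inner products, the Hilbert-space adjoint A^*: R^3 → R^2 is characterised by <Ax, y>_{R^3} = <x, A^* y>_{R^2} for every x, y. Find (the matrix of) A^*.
A^* = A^T =
[[0, 1, 0],
 [-1, 3, 3]]

For real matrices with standard dot products, the defining identity <Ax, y> = <x, A^* y> gives (Ax)^T y = x^T (A^*) y, i.e. x^T A^T y = x^T (A^*) y. Since this holds for all x, y, we must have A^* = A^T. Therefore
A^* =
[[0, 1, 0],
 [-1, 3, 3]].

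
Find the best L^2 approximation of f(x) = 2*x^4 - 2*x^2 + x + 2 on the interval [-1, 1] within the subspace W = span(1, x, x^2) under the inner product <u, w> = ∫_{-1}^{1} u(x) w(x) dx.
g(x) = -2*x^2/7 + x + 64/35

The best approximation g ∈ W is the orthogonal projection of f onto W. Writing g = a_0 + a_1 x + a_2 x^2, the coefficients solve the normal equations G · a = b where
  G_{ij} = <φ_i, φ_j> and b_i = <f, φ_i>, with φ_0 = 1, φ_1 = x, φ_2 = x^2.
G =
  [2, 0, 2/3]
  [0, 2/3, 0]
  [2/3, 0, 2/5],
b = (52/15, 2/3, 116/105).
Solving gives a_0 = 64/35, a_1 = 1, a_2 = -2/7, so
  g(x) = -2*x^2/7 + x + 64/35.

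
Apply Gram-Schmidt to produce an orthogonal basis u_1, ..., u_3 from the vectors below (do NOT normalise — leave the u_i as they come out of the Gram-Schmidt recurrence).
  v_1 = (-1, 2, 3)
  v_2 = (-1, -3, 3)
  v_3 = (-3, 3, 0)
Orthogonal basis:
  u_1 = (-1, 2, 3)
  u_2 = (-5/7, -25/7, 15/7)
  u_3 = (-27/10, 0, -9/10)

Apply the Gram-Schmidt recurrence
  u_1 = v_1
  u_i = v_i − Σ_{j<i} ((v_i · u_j) / (u_j · u_j)) · u_j.

Step by step this gives:
  u_1 = (-1, 2, 3)
  u_2 = (-5/7, -25/7, 15/7)
  u_3 = (-27/10, 0, -9/10)

Orthogonality check:
  u_2 · u_1 = 0 (should be 0)
  u_3 · u_1 = 0 (should be 0)
  u_3 · u_2 = 0 (should be 0)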